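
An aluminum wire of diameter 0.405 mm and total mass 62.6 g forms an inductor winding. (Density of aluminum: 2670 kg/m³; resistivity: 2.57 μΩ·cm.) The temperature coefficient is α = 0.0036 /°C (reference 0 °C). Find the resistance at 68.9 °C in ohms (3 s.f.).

45.3 Ω

ρ = 2.57 μΩ·cm = 2.57×10^-8 Ω·m
A = π(d/2)² = π(2.0250e-04 m)² = 1.2882e-07 m²
L = m/(density·A) = 0.0626/(2670×1.2882e-07) = 182 m
R = ρL/A = (2.57×10^-8)(182)/(1.2882e-07) = 36.31 Ω
R(68.9 °C) = 36.31 × (1 + 0.0036×68.9) = 45.3 Ω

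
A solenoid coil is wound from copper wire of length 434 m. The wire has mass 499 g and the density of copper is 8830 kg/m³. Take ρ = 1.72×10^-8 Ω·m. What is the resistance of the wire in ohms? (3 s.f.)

A = m/(density·L) = 0.499/(8830×434) = 1.3021e-07 m²
R = ρL/A = (1.72×10^-8)(434)/(1.3021e-07) = 57.3 Ω

57.3 Ω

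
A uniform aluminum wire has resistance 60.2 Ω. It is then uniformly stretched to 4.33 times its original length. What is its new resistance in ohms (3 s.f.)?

Volume constant ⇒ A' = A/k with k = 4.33. R' = ρ(kL)/(A/k) = k²R.
R' = 18.75 × 60.2 = 1130 Ω

1130 Ω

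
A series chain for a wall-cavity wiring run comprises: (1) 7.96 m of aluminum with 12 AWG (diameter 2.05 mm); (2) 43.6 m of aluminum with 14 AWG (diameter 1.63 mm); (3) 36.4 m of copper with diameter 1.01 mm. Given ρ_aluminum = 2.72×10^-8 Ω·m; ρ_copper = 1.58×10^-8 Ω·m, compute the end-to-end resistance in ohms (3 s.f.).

1.35 Ω

Seg 1: A = π(2.05/2 mm)² = π(1.0250e-03 m)² = 3.301e-06 m²
R_1 = (2.72×10^-8)(7.96)/(3.301e-06) = 0.0656 Ω
Seg 2: A = π(1.63/2 mm)² = π(8.1500e-04 m)² = 2.087e-06 m²
R_2 = (2.72×10^-8)(43.6)/(2.087e-06) = 0.5683 Ω
Seg 3: A = π(d/2)² = π(5.0500e-04 m)² = 8.012e-07 m²
R_3 = (1.58×10^-8)(36.4)/(8.012e-07) = 0.7178 Ω
R_total = R_1 + R_2 + R_3 = 1.35 Ω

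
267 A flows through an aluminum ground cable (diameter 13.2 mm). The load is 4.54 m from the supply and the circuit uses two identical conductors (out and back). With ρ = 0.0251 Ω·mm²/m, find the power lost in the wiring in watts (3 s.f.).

119 W

ρ = 0.0251 Ω·mm²/m = 2.51×10^-8 Ω·m
A = π(d/2)² = π(6.6000e-03 m)² = 1.368e-04 m²
Total conductor length (both ways) L = 2 × 4.54 = 9.08 m
R = ρL/A = (2.51×10^-8)(9.08)/(1.368e-04) = 0.001665 Ω
P = I²R = (267)² × 0.001665 = 119 W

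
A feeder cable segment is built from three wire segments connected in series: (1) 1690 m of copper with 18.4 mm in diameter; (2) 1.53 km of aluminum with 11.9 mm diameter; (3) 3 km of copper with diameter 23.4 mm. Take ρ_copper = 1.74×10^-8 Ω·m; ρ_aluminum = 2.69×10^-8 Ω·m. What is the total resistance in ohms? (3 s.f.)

Seg 1: A = π(d/2)² = π(9.2000e-03 m)² = 2.659e-04 m²
R_1 = (1.74×10^-8)(1690)/(2.659e-04) = 0.1106 Ω
Seg 2: A = π(d/2)² = π(5.9500e-03 m)² = 1.112e-04 m²
R_2 = (2.69×10^-8)(1530)/(1.112e-04) = 0.37 Ω
Seg 3: A = π(d/2)² = π(1.1700e-02 m)² = 4.301e-04 m²
R_3 = (1.74×10^-8)(3000)/(4.301e-04) = 0.1214 Ω
R_total = R_1 + R_2 + R_3 = 0.602 Ω

0.602 Ω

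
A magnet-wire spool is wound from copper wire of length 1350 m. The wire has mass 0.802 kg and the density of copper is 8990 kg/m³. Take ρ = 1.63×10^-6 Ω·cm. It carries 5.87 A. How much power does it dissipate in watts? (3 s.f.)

11500 W

ρ = 1.63×10^-6 Ω·cm = 1.63×10^-8 Ω·m
A = m/(density·L) = 0.802/(8990×1350) = 6.6082e-08 m²
R = ρL/A = (1.63×10^-8)(1350)/(6.6082e-08) = 333 Ω
P = I²R = (5.87)² × 333 = 11500 W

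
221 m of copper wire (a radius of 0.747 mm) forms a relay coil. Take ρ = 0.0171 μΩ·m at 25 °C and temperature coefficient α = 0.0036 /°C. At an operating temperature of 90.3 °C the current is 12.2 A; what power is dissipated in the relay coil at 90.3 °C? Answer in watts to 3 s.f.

ρ = 0.0171 μΩ·m = 1.71×10^-8 Ω·m
A = πr² = π(7.4700e-04 m)² = 1.753e-06 m²
R₍25₎ = ρL/A = (1.71×10^-8)(221)/(1.753e-06) = 2.156 Ω
R₍90.3₎ = R₍25₎(1 + αΔT) = 2.156 × (1 + 0.0036×65.3) = 2.663 Ω
P = I²R = (12.2)² × 2.663 = 396 W

396 W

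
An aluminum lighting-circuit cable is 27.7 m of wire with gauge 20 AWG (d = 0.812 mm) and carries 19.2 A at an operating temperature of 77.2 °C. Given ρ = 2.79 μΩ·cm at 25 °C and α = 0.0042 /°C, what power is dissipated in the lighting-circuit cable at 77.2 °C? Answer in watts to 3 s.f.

671 W

ρ = 2.79 μΩ·cm = 2.79×10^-8 Ω·m
A = π(0.812/2 mm)² = π(4.0600e-04 m)² = 5.178e-07 m²
R₍25₎ = ρL/A = (2.79×10^-8)(27.7)/(5.178e-07) = 1.492 Ω
R₍77.2₎ = R₍25₎(1 + αΔT) = 1.492 × (1 + 0.0042×52.2) = 1.82 Ω
P = I²R = (19.2)² × 1.82 = 671 W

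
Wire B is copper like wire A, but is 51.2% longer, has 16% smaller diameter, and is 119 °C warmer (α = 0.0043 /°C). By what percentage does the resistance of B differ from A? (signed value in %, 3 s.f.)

R ∝ ρL/d² with ρ ∝ (1+αΔT), so R_B/R_A = (1 + 51.2/100) × (1 − 16/100)⁻² × (1 + 0.0043×119)
= 1.512 × 1.417 × 1.512 = 3.239
(R_B − R_A)/R_A = 3.239 − 1 = 224%

224%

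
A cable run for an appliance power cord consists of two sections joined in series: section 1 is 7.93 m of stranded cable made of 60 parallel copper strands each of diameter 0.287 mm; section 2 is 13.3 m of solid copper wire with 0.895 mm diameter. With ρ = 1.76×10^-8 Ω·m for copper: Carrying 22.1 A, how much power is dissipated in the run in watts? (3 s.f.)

Section 1: A_strand = π(1.4350e-04)² = 6.469e-08 m²; R₁ = ρL/(N·A_s) = (1.76×10^-8)(7.93)/(60×6.469e-08) = 0.03596 Ω
Section 2: A = π(d/2)² = π(4.4750e-04 m)² = 6.291e-07 m²
R₂ = (1.76×10^-8)(13.3)/(6.291e-07) = 0.3721 Ω
R = R₁ + R₂ = 0.408 Ω
P = I²R = (22.1)² × 0.408 = 199 W

199 W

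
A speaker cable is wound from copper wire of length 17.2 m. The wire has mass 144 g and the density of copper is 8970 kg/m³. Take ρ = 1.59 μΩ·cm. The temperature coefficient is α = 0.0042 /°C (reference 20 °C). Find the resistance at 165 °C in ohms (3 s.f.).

ρ = 1.59 μΩ·cm = 1.59×10^-8 Ω·m
A = m/(density·L) = 0.144/(8970×17.2) = 9.3334e-07 m²
R = ρL/A = (1.59×10^-8)(17.2)/(9.3334e-07) = 0.293 Ω
R(165 °C) = 0.293 × (1 + 0.0042×145) = 0.471 Ω

0.471 Ω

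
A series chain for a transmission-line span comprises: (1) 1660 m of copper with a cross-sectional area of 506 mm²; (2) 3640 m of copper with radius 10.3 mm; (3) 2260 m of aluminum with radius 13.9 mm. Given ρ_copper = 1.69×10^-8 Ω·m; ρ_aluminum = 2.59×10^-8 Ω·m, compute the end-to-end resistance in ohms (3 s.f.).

0.336 Ω

Seg 1: A = 506 mm² = 5.060e-04 m²
R_1 = (1.69×10^-8)(1660)/(5.060e-04) = 0.05544 Ω
Seg 2: A = πr² = π(1.0300e-02 m)² = 3.333e-04 m²
R_2 = (1.69×10^-8)(3640)/(3.333e-04) = 0.1846 Ω
Seg 3: A = πr² = π(1.3900e-02 m)² = 6.070e-04 m²
R_3 = (2.59×10^-8)(2260)/(6.070e-04) = 0.09643 Ω
R_total = R_1 + R_2 + R_3 = 0.336 Ω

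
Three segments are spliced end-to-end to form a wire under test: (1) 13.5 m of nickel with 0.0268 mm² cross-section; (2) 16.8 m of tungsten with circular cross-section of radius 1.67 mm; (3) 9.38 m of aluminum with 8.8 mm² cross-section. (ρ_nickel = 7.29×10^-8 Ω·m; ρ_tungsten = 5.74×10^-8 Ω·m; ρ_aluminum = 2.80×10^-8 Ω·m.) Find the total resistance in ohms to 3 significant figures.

Seg 1: A = 0.0268 mm² = 2.680e-08 m²
R_1 = (7.29×10^-8)(13.5)/(2.680e-08) = 36.72 Ω
Seg 2: A = πr² = π(1.6700e-03 m)² = 8.762e-06 m²
R_2 = (5.74×10^-8)(16.8)/(8.762e-06) = 0.1101 Ω
Seg 3: A = 8.8 mm² = 8.800e-06 m²
R_3 = (2.80×10^-8)(9.38)/(8.800e-06) = 0.02985 Ω
R_total = R_1 + R_2 + R_3 = 36.9 Ω

36.9 Ω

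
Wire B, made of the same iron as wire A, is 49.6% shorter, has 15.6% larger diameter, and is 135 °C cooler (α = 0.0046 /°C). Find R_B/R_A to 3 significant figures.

0.143

R ∝ ρL/d² with ρ ∝ (1+αΔT), so R_B/R_A = (1 − 49.6/100) × (1 + 15.6/100)⁻² × (1 − 0.0046×135)
= 0.504 × 0.7483 × 0.379 = 0.143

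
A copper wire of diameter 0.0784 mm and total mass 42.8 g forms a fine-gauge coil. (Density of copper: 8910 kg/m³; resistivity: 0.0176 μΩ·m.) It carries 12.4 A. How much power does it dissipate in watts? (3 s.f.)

ρ = 0.0176 μΩ·m = 1.76×10^-8 Ω·m
A = π(d/2)² = π(3.9200e-05 m)² = 4.8275e-09 m²
L = m/(density·A) = 0.0428/(8910×4.8275e-09) = 995 m
R = ρL/A = (1.76×10^-8)(995)/(4.8275e-09) = 3628 Ω
P = I²R = (12.4)² × 3628 = 5.58×10^5 W

5.58×10^5 W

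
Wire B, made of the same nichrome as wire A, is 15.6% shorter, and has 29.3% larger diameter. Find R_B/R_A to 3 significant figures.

0.505

R ∝ L/d², so R_B/R_A = (1 − 15.6/100) × (1 + 29.3/100)⁻²
= 0.844 × 0.5981 = 0.505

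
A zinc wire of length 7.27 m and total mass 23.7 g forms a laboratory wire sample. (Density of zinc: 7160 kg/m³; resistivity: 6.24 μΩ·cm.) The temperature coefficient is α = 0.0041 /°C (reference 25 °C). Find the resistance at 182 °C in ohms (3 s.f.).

ρ = 6.24 μΩ·cm = 6.24×10^-8 Ω·m
A = m/(density·L) = 0.0237/(7160×7.27) = 4.5530e-07 m²
R = ρL/A = (6.24×10^-8)(7.27)/(4.5530e-07) = 0.9964 Ω
R(182 °C) = 0.9964 × (1 + 0.0041×157) = 1.64 Ω

1.64 Ω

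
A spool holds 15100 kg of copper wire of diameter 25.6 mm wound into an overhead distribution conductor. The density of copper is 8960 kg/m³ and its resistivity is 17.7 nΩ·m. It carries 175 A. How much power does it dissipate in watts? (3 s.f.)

3450 W

ρ = 17.7 nΩ·m = 1.77×10^-8 Ω·m
A = π(d/2)² = π(1.2800e-02 m)² = 5.1472e-04 m²
L = m/(density·A) = 15100/(8960×5.1472e-04) = 3274 m
R = ρL/A = (1.77×10^-8)(3274)/(5.1472e-04) = 0.1126 Ω
P = I²R = (175)² × 0.1126 = 3450 W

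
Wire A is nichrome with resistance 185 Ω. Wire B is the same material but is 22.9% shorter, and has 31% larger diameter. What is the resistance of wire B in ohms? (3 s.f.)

83.1 Ω

R ∝ L/d², so R_B/R_A = (1 − 22.9/100) × (1 + 31/100)⁻²
= 0.771 × 0.5827 = 0.4493
R_B = 0.4493 × 185 = 83.1 Ω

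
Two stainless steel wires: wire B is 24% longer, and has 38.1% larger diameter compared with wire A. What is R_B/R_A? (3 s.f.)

R ∝ L/d², so R_B/R_A = (1 + 24/100) × (1 + 38.1/100)⁻²
= 1.24 × 0.5243 = 0.650

0.650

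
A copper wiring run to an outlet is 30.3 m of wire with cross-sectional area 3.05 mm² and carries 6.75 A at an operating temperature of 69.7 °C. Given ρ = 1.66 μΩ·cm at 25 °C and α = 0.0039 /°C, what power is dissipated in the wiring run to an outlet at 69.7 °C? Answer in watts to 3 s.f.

8.82 W

ρ = 1.66 μΩ·cm = 1.66×10^-8 Ω·m
A = 3.05 mm² = 3.050e-06 m²
R₍25₎ = ρL/A = (1.66×10^-8)(30.3)/(3.050e-06) = 0.1649 Ω
R₍69.7₎ = R₍25₎(1 + αΔT) = 0.1649 × (1 + 0.0039×44.7) = 0.1937 Ω
P = I²R = (6.75)² × 0.1937 = 8.82 W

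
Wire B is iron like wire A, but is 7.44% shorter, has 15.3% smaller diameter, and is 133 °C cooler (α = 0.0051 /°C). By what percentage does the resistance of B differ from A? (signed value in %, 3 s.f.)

-58.5%

R ∝ ρL/d² with ρ ∝ (1+αΔT), so R_B/R_A = (1 − 7.44/100) × (1 − 15.3/100)⁻² × (1 − 0.0051×133)
= 0.9256 × 1.394 × 0.3217 = 0.4151
(R_B − R_A)/R_A = 0.4151 − 1 = -58.5%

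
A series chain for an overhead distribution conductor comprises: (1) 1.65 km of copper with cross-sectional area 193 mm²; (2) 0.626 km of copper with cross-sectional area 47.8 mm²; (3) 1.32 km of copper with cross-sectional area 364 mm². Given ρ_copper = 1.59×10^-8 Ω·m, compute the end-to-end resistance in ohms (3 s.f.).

Seg 1: A = 193 mm² = 1.930e-04 m²
R_1 = (1.59×10^-8)(1650)/(1.930e-04) = 0.1359 Ω
Seg 2: A = 47.8 mm² = 4.780e-05 m²
R_2 = (1.59×10^-8)(626)/(4.780e-05) = 0.2082 Ω
Seg 3: A = 364 mm² = 3.640e-04 m²
R_3 = (1.59×10^-8)(1320)/(3.640e-04) = 0.05766 Ω
R_total = R_1 + R_2 + R_3 = 0.402 Ω

0.402 Ω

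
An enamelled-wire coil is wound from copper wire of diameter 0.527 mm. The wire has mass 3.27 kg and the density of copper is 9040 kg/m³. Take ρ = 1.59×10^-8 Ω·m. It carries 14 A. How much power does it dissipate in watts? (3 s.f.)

A = π(d/2)² = π(2.6350e-04 m)² = 2.1813e-07 m²
L = m/(density·A) = 3.27/(9040×2.1813e-07) = 1658 m
R = ρL/A = (1.59×10^-8)(1658)/(2.1813e-07) = 120.9 Ω
P = I²R = (14)² × 120.9 = 23700 W

23700 W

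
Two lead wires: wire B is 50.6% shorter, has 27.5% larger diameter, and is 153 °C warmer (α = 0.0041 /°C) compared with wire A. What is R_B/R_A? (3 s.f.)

R ∝ ρL/d² with ρ ∝ (1+αΔT), so R_B/R_A = (1 − 50.6/100) × (1 + 27.5/100)⁻² × (1 + 0.0041×153)
= 0.494 × 0.6151 × 1.627 = 0.495

0.495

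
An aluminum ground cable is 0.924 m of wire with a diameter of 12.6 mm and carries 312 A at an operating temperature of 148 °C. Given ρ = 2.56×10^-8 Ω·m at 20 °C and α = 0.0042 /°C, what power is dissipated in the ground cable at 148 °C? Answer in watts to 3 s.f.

A = π(d/2)² = π(6.3000e-03 m)² = 1.247e-04 m²
R₍20₎ = ρL/A = (2.56×10^-8)(0.924)/(1.247e-04) = 1.897×10^-4 Ω
R₍148₎ = R₍20₎(1 + αΔT) = 1.897×10^-4 × (1 + 0.0042×128) = 2.917×10^-4 Ω
P = I²R = (312)² × 2.917×10^-4 = 28.4 W

28.4 W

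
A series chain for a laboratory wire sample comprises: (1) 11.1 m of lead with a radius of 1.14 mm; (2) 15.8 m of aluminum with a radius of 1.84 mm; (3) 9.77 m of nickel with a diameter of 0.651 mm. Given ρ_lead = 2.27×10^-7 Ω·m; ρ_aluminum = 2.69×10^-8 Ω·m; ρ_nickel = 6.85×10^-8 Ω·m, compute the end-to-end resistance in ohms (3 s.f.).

Seg 1: A = πr² = π(1.1400e-03 m)² = 4.083e-06 m²
R_1 = (2.27×10^-7)(11.1)/(4.083e-06) = 0.6171 Ω
Seg 2: A = πr² = π(1.8400e-03 m)² = 1.064e-05 m²
R_2 = (2.69×10^-8)(15.8)/(1.064e-05) = 0.03996 Ω
Seg 3: A = π(d/2)² = π(3.2550e-04 m)² = 3.329e-07 m²
R_3 = (6.85×10^-8)(9.77)/(3.329e-07) = 2.011 Ω
R_total = R_1 + R_2 + R_3 = 2.67 Ω

2.67 Ω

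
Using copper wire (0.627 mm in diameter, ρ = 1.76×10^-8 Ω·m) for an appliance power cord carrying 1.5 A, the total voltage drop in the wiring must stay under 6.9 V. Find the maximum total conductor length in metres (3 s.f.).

A = π(d/2)² = π(3.1350e-04 m)² = 3.088e-07 m²
L_max = V_max·A/(1·ρI) = (6.9)(3.088e-07)/(1.76×10^-8×1.5) = 80.7 m

80.7 m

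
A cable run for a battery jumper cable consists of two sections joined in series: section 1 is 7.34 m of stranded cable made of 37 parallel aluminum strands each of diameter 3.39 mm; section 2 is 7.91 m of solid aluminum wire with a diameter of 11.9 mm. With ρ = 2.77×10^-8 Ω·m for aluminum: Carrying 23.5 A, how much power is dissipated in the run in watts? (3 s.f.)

1.42 W

Section 1: A_strand = π(1.6950e-03)² = 9.026e-06 m²; R₁ = ρL/(N·A_s) = (2.77×10^-8)(7.34)/(37×9.026e-06) = 6.088×10^-4 Ω
Section 2: A = π(d/2)² = π(5.9500e-03 m)² = 1.112e-04 m²
R₂ = (2.77×10^-8)(7.91)/(1.112e-04) = 0.00197 Ω
R = R₁ + R₂ = 0.002579 Ω
P = I²R = (23.5)² × 0.002579 = 1.42 W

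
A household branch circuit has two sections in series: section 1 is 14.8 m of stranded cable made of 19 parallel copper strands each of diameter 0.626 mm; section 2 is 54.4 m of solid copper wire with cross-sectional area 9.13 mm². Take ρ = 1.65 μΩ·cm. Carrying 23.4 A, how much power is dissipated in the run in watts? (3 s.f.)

ρ = 1.65 μΩ·cm = 1.65×10^-8 Ω·m
Section 1: A_strand = π(3.1300e-04)² = 3.078e-07 m²; R₁ = ρL/(N·A_s) = (1.65×10^-8)(14.8)/(19×3.078e-07) = 0.04176 Ω
Section 2: A = 9.13 mm² = 9.130e-06 m²
R₂ = (1.65×10^-8)(54.4)/(9.130e-06) = 0.09831 Ω
R = R₁ + R₂ = 0.1401 Ω
P = I²R = (23.4)² × 0.1401 = 76.7 W

76.7 W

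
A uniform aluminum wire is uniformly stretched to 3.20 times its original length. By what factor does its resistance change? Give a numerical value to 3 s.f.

Volume constant ⇒ A' = A/k with k = 3.2. R' = ρ(kL)/(A/k) = k²R.
Factor = 10.2

10.2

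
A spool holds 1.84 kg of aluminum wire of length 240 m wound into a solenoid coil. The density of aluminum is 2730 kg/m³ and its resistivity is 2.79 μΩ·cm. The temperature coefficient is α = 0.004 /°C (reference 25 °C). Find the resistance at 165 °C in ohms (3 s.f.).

ρ = 2.79 μΩ·cm = 2.79×10^-8 Ω·m
A = m/(density·L) = 1.84/(2730×240) = 2.8083e-06 m²
R = ρL/A = (2.79×10^-8)(240)/(2.8083e-06) = 2.384 Ω
R(165 °C) = 2.384 × (1 + 0.004×140) = 3.72 Ω

3.72 Ω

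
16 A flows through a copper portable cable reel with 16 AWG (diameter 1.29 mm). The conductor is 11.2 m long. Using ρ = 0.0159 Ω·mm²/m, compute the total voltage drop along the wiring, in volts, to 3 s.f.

2.18 V

ρ = 0.0159 Ω·mm²/m = 1.59×10^-8 Ω·m
A = π(1.29/2 mm)² = π(6.4500e-04 m)² = 1.307e-06 m²
R = ρL/A = (1.59×10^-8)(11.2)/(1.307e-06) = 0.1363 Ω
V = IR = 16 × 0.1363 = 2.18 V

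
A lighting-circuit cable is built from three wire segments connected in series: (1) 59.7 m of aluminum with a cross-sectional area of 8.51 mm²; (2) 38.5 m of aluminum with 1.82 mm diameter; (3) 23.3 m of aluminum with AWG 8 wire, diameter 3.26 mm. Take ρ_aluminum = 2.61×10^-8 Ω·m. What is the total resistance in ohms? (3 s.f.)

Seg 1: A = 8.51 mm² = 8.510e-06 m²
R_1 = (2.61×10^-8)(59.7)/(8.510e-06) = 0.1831 Ω
Seg 2: A = π(d/2)² = π(9.1000e-04 m)² = 2.602e-06 m²
R_2 = (2.61×10^-8)(38.5)/(2.602e-06) = 0.3863 Ω
Seg 3: A = π(3.26/2 mm)² = π(1.6300e-03 m)² = 8.347e-06 m²
R_3 = (2.61×10^-8)(23.3)/(8.347e-06) = 0.07286 Ω
R_total = R_1 + R_2 + R_3 = 0.642 Ω

0.642 Ω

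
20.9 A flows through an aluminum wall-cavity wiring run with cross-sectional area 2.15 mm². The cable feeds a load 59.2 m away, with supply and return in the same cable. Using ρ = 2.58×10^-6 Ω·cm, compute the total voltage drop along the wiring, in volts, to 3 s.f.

ρ = 2.58×10^-6 Ω·cm = 2.58×10^-8 Ω·m
A = 2.15 mm² = 2.150e-06 m²
Total conductor length (both ways) L = 2 × 59.2 = 118.4 m
R = ρL/A = (2.58×10^-8)(118.4)/(2.150e-06) = 1.421 Ω
V = IR = 20.9 × 1.421 = 29.7 V

29.7 V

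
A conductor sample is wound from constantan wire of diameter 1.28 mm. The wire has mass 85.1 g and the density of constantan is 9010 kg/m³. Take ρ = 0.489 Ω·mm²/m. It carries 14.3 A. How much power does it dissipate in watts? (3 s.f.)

ρ = 0.489 Ω·mm²/m = 4.89×10^-7 Ω·m
A = π(d/2)² = π(6.4000e-04 m)² = 1.2868e-06 m²
L = m/(density·A) = 0.0851/(9010×1.2868e-06) = 7.34 m
R = ρL/A = (4.89×10^-7)(7.34)/(1.2868e-06) = 2.789 Ω
P = I²R = (14.3)² × 2.789 = 570 W

570 W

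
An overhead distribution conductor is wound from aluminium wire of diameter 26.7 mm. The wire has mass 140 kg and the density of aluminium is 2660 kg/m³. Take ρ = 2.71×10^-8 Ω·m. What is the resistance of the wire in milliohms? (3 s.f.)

4.55 mΩ

A = π(d/2)² = π(1.3350e-02 m)² = 5.5990e-04 m²
L = m/(density·A) = 140/(2660×5.5990e-04) = 94 m
R = ρL/A = (2.71×10^-8)(94)/(5.5990e-04) = 4.55 mΩ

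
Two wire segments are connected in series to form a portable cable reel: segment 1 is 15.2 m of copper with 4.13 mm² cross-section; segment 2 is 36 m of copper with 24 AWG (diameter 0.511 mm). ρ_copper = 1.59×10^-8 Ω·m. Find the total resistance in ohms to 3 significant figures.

Segment 1: A = 4.13 mm² = 4.130e-06 m²
R₁ = ρL/A = (1.59×10^-8)(15.2)/(4.130e-06) = 0.05852 Ω
Segment 2: A = π(0.511/2 mm)² = π(2.5550e-04 m)² = 2.051e-07 m²
R₂ = (1.59×10^-8)(36)/(2.051e-07) = 2.791 Ω
R = R₁ + R₂ = 2.85 Ω

2.85 Ω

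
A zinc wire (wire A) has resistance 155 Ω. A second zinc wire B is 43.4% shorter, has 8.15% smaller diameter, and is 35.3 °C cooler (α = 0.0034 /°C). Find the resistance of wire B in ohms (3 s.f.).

91.5 Ω

R ∝ ρL/d² with ρ ∝ (1+αΔT), so R_B/R_A = (1 − 43.4/100) × (1 − 8.15/100)⁻² × (1 − 0.0034×35.3)
= 0.566 × 1.185 × 0.88 = 0.5904
R_B = 0.5904 × 155 = 91.5 Ω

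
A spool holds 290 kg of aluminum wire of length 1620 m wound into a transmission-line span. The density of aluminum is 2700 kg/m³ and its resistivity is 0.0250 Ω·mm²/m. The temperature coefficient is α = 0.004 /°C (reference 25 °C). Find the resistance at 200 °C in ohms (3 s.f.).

1.04 Ω

ρ = 0.0250 Ω·mm²/m = 2.50×10^-8 Ω·m
A = m/(density·L) = 290/(2700×1620) = 6.6301e-05 m²
R = ρL/A = (2.50×10^-8)(1620)/(6.6301e-05) = 0.6109 Ω
R(200 °C) = 0.6109 × (1 + 0.004×175) = 1.04 Ω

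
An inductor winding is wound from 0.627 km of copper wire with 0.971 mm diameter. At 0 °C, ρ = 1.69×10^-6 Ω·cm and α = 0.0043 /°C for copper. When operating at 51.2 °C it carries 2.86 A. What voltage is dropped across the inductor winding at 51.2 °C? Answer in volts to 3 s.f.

ρ = 1.69×10^-6 Ω·cm = 1.69×10^-8 Ω·m
A = π(d/2)² = π(4.8550e-04 m)² = 7.405e-07 m²
R₍0₎ = ρL/A = (1.69×10^-8)(627)/(7.405e-07) = 14.31 Ω
R₍51.2₎ = R₍0₎(1 + αΔT) = 14.31 × (1 + 0.0043×51.2) = 17.46 Ω
V = IR = 2.86 × 17.46 = 49.9 V

49.9 V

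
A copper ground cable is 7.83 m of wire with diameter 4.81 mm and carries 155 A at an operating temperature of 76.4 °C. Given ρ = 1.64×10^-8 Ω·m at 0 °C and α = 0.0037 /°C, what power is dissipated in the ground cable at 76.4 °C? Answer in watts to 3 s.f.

A = π(d/2)² = π(2.4050e-03 m)² = 1.817e-05 m²
R₍0₎ = ρL/A = (1.64×10^-8)(7.83)/(1.817e-05) = 0.007067 Ω
R₍76.4₎ = R₍0₎(1 + αΔT) = 0.007067 × (1 + 0.0037×76.4) = 0.009065 Ω
P = I²R = (155)² × 0.009065 = 218 W

218 W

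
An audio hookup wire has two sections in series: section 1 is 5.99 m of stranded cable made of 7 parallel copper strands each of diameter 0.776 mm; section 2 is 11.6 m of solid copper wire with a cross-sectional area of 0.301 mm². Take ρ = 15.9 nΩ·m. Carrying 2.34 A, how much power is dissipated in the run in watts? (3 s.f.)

3.51 W

ρ = 15.9 nΩ·m = 1.59×10^-8 Ω·m
Section 1: A_strand = π(3.8800e-04)² = 4.729e-07 m²; R₁ = ρL/(N·A_s) = (1.59×10^-8)(5.99)/(7×4.729e-07) = 0.02877 Ω
Section 2: A = 0.301 mm² = 3.010e-07 m²
R₂ = (1.59×10^-8)(11.6)/(3.010e-07) = 0.6128 Ω
R = R₁ + R₂ = 0.6415 Ω
P = I²R = (2.34)² × 0.6415 = 3.51 W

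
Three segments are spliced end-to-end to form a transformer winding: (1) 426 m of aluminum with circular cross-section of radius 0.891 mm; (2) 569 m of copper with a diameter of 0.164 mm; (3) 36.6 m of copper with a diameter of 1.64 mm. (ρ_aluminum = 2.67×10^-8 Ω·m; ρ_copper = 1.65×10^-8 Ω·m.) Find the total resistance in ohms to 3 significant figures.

Seg 1: A = πr² = π(8.9100e-04 m)² = 2.494e-06 m²
R_1 = (2.67×10^-8)(426)/(2.494e-06) = 4.561 Ω
Seg 2: A = π(d/2)² = π(8.2000e-05 m)² = 2.112e-08 m²
R_2 = (1.65×10^-8)(569)/(2.112e-08) = 444.4 Ω
Seg 3: A = π(d/2)² = π(8.2000e-04 m)² = 2.112e-06 m²
R_3 = (1.65×10^-8)(36.6)/(2.112e-06) = 0.2859 Ω
R_total = R_1 + R_2 + R_3 = 449 Ω

449 Ω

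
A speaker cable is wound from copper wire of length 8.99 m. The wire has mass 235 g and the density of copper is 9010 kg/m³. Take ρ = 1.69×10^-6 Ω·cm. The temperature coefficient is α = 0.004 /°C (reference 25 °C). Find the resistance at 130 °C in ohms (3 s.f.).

ρ = 1.69×10^-6 Ω·cm = 1.69×10^-8 Ω·m
A = m/(density·L) = 0.235/(9010×8.99) = 2.9012e-06 m²
R = ρL/A = (1.69×10^-8)(8.99)/(2.9012e-06) = 0.05237 Ω
R(130 °C) = 0.05237 × (1 + 0.004×105) = 0.0744 Ω

0.0744 Ω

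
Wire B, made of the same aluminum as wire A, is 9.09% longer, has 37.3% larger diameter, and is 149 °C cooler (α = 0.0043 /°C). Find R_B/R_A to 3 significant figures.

0.208

R ∝ ρL/d² with ρ ∝ (1+αΔT), so R_B/R_A = (1 + 9.09/100) × (1 + 37.3/100)⁻² × (1 − 0.0043×149)
= 1.091 × 0.5305 × 0.3593 = 0.208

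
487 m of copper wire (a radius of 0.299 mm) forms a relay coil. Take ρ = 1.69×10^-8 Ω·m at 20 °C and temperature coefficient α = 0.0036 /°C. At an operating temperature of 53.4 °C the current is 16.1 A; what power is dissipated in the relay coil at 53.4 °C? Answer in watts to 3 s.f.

8510 W

A = πr² = π(2.9900e-04 m)² = 2.809e-07 m²
R₍20₎ = ρL/A = (1.69×10^-8)(487)/(2.809e-07) = 29.3 Ω
R₍53.4₎ = R₍20₎(1 + αΔT) = 29.3 × (1 + 0.0036×33.4) = 32.83 Ω
P = I²R = (16.1)² × 32.83 = 8510 W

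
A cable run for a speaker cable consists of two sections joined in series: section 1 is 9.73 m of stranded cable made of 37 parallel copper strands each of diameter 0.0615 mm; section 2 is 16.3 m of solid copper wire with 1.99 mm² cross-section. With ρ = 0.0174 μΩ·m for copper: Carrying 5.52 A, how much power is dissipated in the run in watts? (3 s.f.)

51.3 W

ρ = 0.0174 μΩ·m = 1.74×10^-8 Ω·m
Section 1: A_strand = π(3.0750e-05)² = 2.971e-09 m²; R₁ = ρL/(N·A_s) = (1.74×10^-8)(9.73)/(37×2.971e-09) = 1.54 Ω
Section 2: A = 1.99 mm² = 1.990e-06 m²
R₂ = (1.74×10^-8)(16.3)/(1.990e-06) = 0.1425 Ω
R = R₁ + R₂ = 1.683 Ω
P = I²R = (5.52)² × 1.683 = 51.3 W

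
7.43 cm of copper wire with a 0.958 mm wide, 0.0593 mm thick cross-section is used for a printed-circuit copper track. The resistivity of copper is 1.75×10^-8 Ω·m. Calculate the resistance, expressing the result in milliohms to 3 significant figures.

A = 0.958 × 0.0593 mm² = 0.0568 mm² = 5.681e-08 m²
R = ρL/A = (1.75×10^-8)(0.0743 m)/(5.681e-08 m²) = 22.9 mΩ

22.9 mΩ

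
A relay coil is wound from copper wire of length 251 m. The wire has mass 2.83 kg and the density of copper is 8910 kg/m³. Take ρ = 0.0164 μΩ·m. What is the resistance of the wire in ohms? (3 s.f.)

3.25 Ω

ρ = 0.0164 μΩ·m = 1.64×10^-8 Ω·m
A = m/(density·L) = 2.83/(8910×251) = 1.2654e-06 m²
R = ρL/A = (1.64×10^-8)(251)/(1.2654e-06) = 3.25 Ω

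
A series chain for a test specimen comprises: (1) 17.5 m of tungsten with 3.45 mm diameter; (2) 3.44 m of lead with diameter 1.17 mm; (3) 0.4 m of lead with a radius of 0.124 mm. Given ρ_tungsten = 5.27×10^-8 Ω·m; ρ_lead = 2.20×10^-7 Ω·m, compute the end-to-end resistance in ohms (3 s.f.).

Seg 1: A = π(d/2)² = π(1.7250e-03 m)² = 9.348e-06 m²
R_1 = (5.27×10^-8)(17.5)/(9.348e-06) = 0.09866 Ω
Seg 2: A = π(d/2)² = π(5.8500e-04 m)² = 1.075e-06 m²
R_2 = (2.20×10^-7)(3.44)/(1.075e-06) = 0.7039 Ω
Seg 3: A = πr² = π(1.2400e-04 m)² = 4.831e-08 m²
R_3 = (2.20×10^-7)(0.4)/(4.831e-08) = 1.822 Ω
R_total = R_1 + R_2 + R_3 = 2.62 Ω

2.62 Ω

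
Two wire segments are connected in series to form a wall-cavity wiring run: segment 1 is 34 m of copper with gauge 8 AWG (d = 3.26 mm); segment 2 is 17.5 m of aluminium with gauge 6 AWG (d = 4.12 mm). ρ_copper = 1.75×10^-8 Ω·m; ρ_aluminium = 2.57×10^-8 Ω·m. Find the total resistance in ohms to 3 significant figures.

0.105 Ω

Segment 1: A = π(3.26/2 mm)² = π(1.6300e-03 m)² = 8.347e-06 m²
R₁ = ρL/A = (1.75×10^-8)(34)/(8.347e-06) = 0.07128 Ω
Segment 2: A = π(4.12/2 mm)² = π(2.0600e-03 m)² = 1.333e-05 m²
R₂ = (2.57×10^-8)(17.5)/(1.333e-05) = 0.03374 Ω
R = R₁ + R₂ = 0.105 Ω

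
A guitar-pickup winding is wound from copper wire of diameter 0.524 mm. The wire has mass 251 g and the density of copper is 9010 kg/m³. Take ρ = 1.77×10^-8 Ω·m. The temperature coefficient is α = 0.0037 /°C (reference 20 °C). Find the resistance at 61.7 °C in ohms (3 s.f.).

A = π(d/2)² = π(2.6200e-04 m)² = 2.1565e-07 m²
L = m/(density·A) = 0.251/(9010×2.1565e-07) = 129.2 m
R = ρL/A = (1.77×10^-8)(129.2)/(2.1565e-07) = 10.6 Ω
R(61.7 °C) = 10.6 × (1 + 0.0037×41.7) = 12.2 Ω

12.2 Ω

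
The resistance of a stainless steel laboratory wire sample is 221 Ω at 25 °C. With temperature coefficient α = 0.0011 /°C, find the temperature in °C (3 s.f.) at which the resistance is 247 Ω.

R = R₀(1 + α(T − T₀)) ⇒ T = T₀ + (R/R₀ − 1)/α
T = 25 + (247/221 − 1)/0.0011 = 25 + (0.1176)/0.0011 = 132 °C

132 °C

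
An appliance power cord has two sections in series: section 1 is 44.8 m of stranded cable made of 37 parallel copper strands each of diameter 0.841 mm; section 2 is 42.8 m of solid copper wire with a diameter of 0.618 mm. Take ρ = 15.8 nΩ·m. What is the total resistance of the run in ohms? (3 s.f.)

ρ = 15.8 nΩ·m = 1.58×10^-8 Ω·m
Section 1: A_strand = π(4.2050e-04)² = 5.555e-07 m²; R₁ = ρL/(N·A_s) = (1.58×10^-8)(44.8)/(37×5.555e-07) = 0.03444 Ω
Section 2: A = π(d/2)² = π(3.0900e-04 m)² = 3.000e-07 m²
R₂ = (1.58×10^-8)(42.8)/(3.000e-07) = 2.254 Ω
R = R₁ + R₂ = 2.29 Ω

2.29 Ω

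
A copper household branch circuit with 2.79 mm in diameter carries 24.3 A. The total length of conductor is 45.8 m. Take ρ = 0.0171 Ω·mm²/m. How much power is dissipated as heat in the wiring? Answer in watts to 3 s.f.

ρ = 0.0171 Ω·mm²/m = 1.71×10^-8 Ω·m
A = π(d/2)² = π(1.3950e-03 m)² = 6.114e-06 m²
R = ρL/A = (1.71×10^-8)(45.8)/(6.114e-06) = 0.1281 Ω
P = I²R = (24.3)² × 0.1281 = 75.6 W

75.6 W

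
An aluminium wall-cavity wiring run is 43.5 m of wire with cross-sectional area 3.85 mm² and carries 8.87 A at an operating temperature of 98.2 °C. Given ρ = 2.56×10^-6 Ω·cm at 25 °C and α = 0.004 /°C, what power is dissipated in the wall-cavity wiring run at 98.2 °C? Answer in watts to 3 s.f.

ρ = 2.56×10^-6 Ω·cm = 2.56×10^-8 Ω·m
A = 3.85 mm² = 3.850e-06 m²
R₍25₎ = ρL/A = (2.56×10^-8)(43.5)/(3.850e-06) = 0.2892 Ω
R₍98.2₎ = R₍25₎(1 + αΔT) = 0.2892 × (1 + 0.004×73.2) = 0.3739 Ω
P = I²R = (8.87)² × 0.3739 = 29.4 W

29.4 W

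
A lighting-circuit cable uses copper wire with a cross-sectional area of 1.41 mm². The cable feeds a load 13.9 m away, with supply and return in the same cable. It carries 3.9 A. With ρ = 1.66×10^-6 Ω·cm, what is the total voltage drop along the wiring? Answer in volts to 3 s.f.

1.28 V

ρ = 1.66×10^-6 Ω·cm = 1.66×10^-8 Ω·m
A = 1.41 mm² = 1.410e-06 m²
Total conductor length (both ways) L = 2 × 13.9 = 27.8 m
R = ρL/A = (1.66×10^-8)(27.8)/(1.410e-06) = 0.3273 Ω
V = IR = 3.9 × 0.3273 = 1.28 V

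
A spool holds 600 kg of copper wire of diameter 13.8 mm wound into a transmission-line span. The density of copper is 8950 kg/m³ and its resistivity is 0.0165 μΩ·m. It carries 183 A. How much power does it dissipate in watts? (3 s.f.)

ρ = 0.0165 μΩ·m = 1.65×10^-8 Ω·m
A = π(d/2)² = π(6.9000e-03 m)² = 1.4957e-04 m²
L = m/(density·A) = 600/(8950×1.4957e-04) = 448.2 m
R = ρL/A = (1.65×10^-8)(448.2)/(1.4957e-04) = 0.04944 Ω
P = I²R = (183)² × 0.04944 = 1660 W

1660 W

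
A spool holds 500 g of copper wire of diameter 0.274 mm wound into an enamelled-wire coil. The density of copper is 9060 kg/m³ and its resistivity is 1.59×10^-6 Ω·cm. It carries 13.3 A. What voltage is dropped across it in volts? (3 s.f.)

3360 V

ρ = 1.59×10^-6 Ω·cm = 1.59×10^-8 Ω·m
A = π(d/2)² = π(1.3700e-04 m)² = 5.8965e-08 m²
L = m/(density·A) = 0.5/(9060×5.8965e-08) = 935.9 m
R = ρL/A = (1.59×10^-8)(935.9)/(5.8965e-08) = 252.4 Ω
V = IR = 13.3 × 252.4 = 3360 V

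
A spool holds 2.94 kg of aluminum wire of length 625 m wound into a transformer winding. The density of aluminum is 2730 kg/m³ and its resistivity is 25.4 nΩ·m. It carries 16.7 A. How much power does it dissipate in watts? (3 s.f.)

2570 W

ρ = 25.4 nΩ·m = 2.54×10^-8 Ω·m
A = m/(density·L) = 2.94/(2730×625) = 1.7231e-06 m²
R = ρL/A = (2.54×10^-8)(625)/(1.7231e-06) = 9.213 Ω
P = I²R = (16.7)² × 9.213 = 2570 W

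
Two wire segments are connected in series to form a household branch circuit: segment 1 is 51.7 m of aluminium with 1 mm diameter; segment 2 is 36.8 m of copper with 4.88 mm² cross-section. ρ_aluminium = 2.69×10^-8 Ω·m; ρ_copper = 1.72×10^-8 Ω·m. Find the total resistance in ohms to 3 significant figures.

1.90 Ω

Segment 1: A = π(d/2)² = π(5.0000e-04 m)² = 7.854e-07 m²
R₁ = ρL/A = (2.69×10^-8)(51.7)/(7.854e-07) = 1.771 Ω
Segment 2: A = 4.88 mm² = 4.880e-06 m²
R₂ = (1.72×10^-8)(36.8)/(4.880e-06) = 0.1297 Ω
R = R₁ + R₂ = 1.90 Ω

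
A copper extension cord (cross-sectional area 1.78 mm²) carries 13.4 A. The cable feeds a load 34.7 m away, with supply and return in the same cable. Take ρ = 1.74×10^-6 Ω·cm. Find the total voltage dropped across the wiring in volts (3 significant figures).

9.09 V

ρ = 1.74×10^-6 Ω·cm = 1.74×10^-8 Ω·m
A = 1.78 mm² = 1.780e-06 m²
Total conductor length (both ways) L = 2 × 34.7 = 69.4 m
R = ρL/A = (1.74×10^-8)(69.4)/(1.780e-06) = 0.6784 Ω
V = IR = 13.4 × 0.6784 = 9.09 V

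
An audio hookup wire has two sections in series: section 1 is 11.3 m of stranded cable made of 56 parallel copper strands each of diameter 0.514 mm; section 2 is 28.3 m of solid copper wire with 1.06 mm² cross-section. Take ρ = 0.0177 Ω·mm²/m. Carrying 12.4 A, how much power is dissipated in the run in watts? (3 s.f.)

75.3 W

ρ = 0.0177 Ω·mm²/m = 1.77×10^-8 Ω·m
Section 1: A_strand = π(2.5700e-04)² = 2.075e-07 m²; R₁ = ρL/(N·A_s) = (1.77×10^-8)(11.3)/(56×2.075e-07) = 0.01721 Ω
Section 2: A = 1.06 mm² = 1.060e-06 m²
R₂ = (1.77×10^-8)(28.3)/(1.060e-06) = 0.4726 Ω
R = R₁ + R₂ = 0.4898 Ω
P = I²R = (12.4)² × 0.4898 = 75.3 W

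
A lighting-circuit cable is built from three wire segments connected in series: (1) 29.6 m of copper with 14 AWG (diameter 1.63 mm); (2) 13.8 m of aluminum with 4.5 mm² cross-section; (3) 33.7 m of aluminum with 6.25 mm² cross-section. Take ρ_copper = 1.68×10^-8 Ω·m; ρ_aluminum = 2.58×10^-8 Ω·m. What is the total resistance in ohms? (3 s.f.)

0.457 Ω

Seg 1: A = π(1.63/2 mm)² = π(8.1500e-04 m)² = 2.087e-06 m²
R_1 = (1.68×10^-8)(29.6)/(2.087e-06) = 0.2383 Ω
Seg 2: A = 4.5 mm² = 4.500e-06 m²
R_2 = (2.58×10^-8)(13.8)/(4.500e-06) = 0.07912 Ω
Seg 3: A = 6.25 mm² = 6.250e-06 m²
R_3 = (2.58×10^-8)(33.7)/(6.250e-06) = 0.1391 Ω
R_total = R_1 + R_2 + R_3 = 0.457 Ω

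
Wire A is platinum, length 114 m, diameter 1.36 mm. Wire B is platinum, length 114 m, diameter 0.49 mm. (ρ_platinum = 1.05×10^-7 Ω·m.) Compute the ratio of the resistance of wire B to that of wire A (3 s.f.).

7.70

R ∝ ρL/d², so R_B/R_A = (d_A/d_B)²
= (1.36/0.49)² = 7.70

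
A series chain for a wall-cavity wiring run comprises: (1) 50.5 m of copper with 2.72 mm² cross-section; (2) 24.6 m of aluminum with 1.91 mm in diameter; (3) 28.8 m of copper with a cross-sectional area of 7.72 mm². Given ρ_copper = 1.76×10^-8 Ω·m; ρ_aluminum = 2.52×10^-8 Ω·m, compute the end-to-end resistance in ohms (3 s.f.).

Seg 1: A = 2.72 mm² = 2.720e-06 m²
R_1 = (1.76×10^-8)(50.5)/(2.720e-06) = 0.3268 Ω
Seg 2: A = π(d/2)² = π(9.5500e-04 m)² = 2.865e-06 m²
R_2 = (2.52×10^-8)(24.6)/(2.865e-06) = 0.2164 Ω
Seg 3: A = 7.72 mm² = 7.720e-06 m²
R_3 = (1.76×10^-8)(28.8)/(7.720e-06) = 0.06566 Ω
R_total = R_1 + R_2 + R_3 = 0.609 Ω

0.609 Ω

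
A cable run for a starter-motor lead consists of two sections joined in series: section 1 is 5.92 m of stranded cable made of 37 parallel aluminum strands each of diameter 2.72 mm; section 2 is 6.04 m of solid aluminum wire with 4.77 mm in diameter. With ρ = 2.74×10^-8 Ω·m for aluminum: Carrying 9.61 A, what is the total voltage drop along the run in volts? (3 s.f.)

0.0962 V

Section 1: A_strand = π(1.3600e-03)² = 5.811e-06 m²; R₁ = ρL/(N·A_s) = (2.74×10^-8)(5.92)/(37×5.811e-06) = 7.545×10^-4 Ω
Section 2: A = π(d/2)² = π(2.3850e-03 m)² = 1.787e-05 m²
R₂ = (2.74×10^-8)(6.04)/(1.787e-05) = 0.009261 Ω
R = R₁ + R₂ = 0.01002 Ω
V = IR = 9.61 × 0.01002 = 0.0962 V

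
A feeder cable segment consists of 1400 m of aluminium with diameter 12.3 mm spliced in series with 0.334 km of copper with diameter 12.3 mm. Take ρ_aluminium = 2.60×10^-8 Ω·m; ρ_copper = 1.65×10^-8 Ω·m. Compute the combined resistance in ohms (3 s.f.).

Segment 1: A = π(d/2)² = π(6.1500e-03 m)² = 1.188e-04 m²
R₁ = ρL/A = (2.60×10^-8)(1400)/(1.188e-04) = 0.3063 Ω
R₂ = (1.65×10^-8)(334)/(1.188e-04) = 0.04638 Ω
R = R₁ + R₂ = 0.353 Ω

0.353 Ω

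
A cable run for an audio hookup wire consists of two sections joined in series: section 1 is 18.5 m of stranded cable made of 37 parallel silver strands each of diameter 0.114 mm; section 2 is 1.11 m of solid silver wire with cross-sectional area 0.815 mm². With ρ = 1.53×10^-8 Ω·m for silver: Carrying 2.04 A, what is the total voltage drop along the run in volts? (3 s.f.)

Section 1: A_strand = π(5.7000e-05)² = 1.021e-08 m²; R₁ = ρL/(N·A_s) = (1.53×10^-8)(18.5)/(37×1.021e-08) = 0.7495 Ω
Section 2: A = 0.815 mm² = 8.150e-07 m²
R₂ = (1.53×10^-8)(1.11)/(8.150e-07) = 0.02084 Ω
R = R₁ + R₂ = 0.7703 Ω
V = IR = 2.04 × 0.7703 = 1.57 V

1.57 V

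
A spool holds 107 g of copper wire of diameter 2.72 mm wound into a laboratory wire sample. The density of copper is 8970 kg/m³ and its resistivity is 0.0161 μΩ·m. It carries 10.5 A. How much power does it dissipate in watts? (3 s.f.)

0.627 W

ρ = 0.0161 μΩ·m = 1.61×10^-8 Ω·m
A = π(d/2)² = π(1.3600e-03 m)² = 5.8107e-06 m²
L = m/(density·A) = 0.107/(8970×5.8107e-06) = 2.053 m
R = ρL/A = (1.61×10^-8)(2.053)/(5.8107e-06) = 0.005688 Ω
P = I²R = (10.5)² × 0.005688 = 0.627 W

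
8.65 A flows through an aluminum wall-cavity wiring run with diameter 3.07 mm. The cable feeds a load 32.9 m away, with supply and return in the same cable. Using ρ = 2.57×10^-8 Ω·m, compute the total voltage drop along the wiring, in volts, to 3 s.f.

1.98 V

A = π(d/2)² = π(1.5350e-03 m)² = 7.402e-06 m²
Total conductor length (both ways) L = 2 × 32.9 = 65.8 m
R = ρL/A = (2.57×10^-8)(65.8)/(7.402e-06) = 0.2285 Ω
V = IR = 8.65 × 0.2285 = 1.98 V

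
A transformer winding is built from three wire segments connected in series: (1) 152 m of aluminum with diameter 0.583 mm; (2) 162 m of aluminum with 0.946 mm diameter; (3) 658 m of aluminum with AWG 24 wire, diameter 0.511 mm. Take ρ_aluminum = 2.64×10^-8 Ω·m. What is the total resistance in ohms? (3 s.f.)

106 Ω

Seg 1: A = π(d/2)² = π(2.9150e-04 m)² = 2.669e-07 m²
R_1 = (2.64×10^-8)(152)/(2.669e-07) = 15.03 Ω
Seg 2: A = π(d/2)² = π(4.7300e-04 m)² = 7.029e-07 m²
R_2 = (2.64×10^-8)(162)/(7.029e-07) = 6.085 Ω
Seg 3: A = π(0.511/2 mm)² = π(2.5550e-04 m)² = 2.051e-07 m²
R_3 = (2.64×10^-8)(658)/(2.051e-07) = 84.7 Ω
R_total = R_1 + R_2 + R_3 = 106 Ω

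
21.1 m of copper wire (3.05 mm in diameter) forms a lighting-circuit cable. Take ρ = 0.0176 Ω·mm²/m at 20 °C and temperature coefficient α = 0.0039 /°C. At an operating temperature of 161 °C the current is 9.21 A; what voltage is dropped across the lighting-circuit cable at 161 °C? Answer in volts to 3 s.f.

0.726 V

ρ = 0.0176 Ω·mm²/m = 1.76×10^-8 Ω·m
A = π(d/2)² = π(1.5250e-03 m)² = 7.306e-06 m²
R₍20₎ = ρL/A = (1.76×10^-8)(21.1)/(7.306e-06) = 0.05083 Ω
R₍161₎ = R₍20₎(1 + αΔT) = 0.05083 × (1 + 0.0039×141) = 0.07878 Ω
V = IR = 9.21 × 0.07878 = 0.726 V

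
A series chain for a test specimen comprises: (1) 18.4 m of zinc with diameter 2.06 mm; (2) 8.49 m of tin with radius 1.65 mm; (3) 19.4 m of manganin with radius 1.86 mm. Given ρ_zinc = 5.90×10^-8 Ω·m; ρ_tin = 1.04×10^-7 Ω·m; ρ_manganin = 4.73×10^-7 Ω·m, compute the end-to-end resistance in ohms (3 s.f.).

Seg 1: A = π(d/2)² = π(1.0300e-03 m)² = 3.333e-06 m²
R_1 = (5.90×10^-8)(18.4)/(3.333e-06) = 0.3257 Ω
Seg 2: A = πr² = π(1.6500e-03 m)² = 8.553e-06 m²
R_2 = (1.04×10^-7)(8.49)/(8.553e-06) = 0.1032 Ω
Seg 3: A = πr² = π(1.8600e-03 m)² = 1.087e-05 m²
R_3 = (4.73×10^-7)(19.4)/(1.087e-05) = 0.8443 Ω
R_total = R_1 + R_2 + R_3 = 1.27 Ω

1.27 Ω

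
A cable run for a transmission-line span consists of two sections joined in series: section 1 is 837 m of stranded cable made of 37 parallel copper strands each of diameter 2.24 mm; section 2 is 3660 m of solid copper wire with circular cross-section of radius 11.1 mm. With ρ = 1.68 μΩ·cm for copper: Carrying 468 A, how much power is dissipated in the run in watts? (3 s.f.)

ρ = 1.68 μΩ·cm = 1.68×10^-8 Ω·m
Section 1: A_strand = π(1.1200e-03)² = 3.941e-06 m²; R₁ = ρL/(N·A_s) = (1.68×10^-8)(837)/(37×3.941e-06) = 0.09644 Ω
Section 2: A = πr² = π(1.1100e-02 m)² = 3.871e-04 m²
R₂ = (1.68×10^-8)(3660)/(3.871e-04) = 0.1589 Ω
R = R₁ + R₂ = 0.2553 Ω
P = I²R = (468)² × 0.2553 = 55900 W

55900 W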